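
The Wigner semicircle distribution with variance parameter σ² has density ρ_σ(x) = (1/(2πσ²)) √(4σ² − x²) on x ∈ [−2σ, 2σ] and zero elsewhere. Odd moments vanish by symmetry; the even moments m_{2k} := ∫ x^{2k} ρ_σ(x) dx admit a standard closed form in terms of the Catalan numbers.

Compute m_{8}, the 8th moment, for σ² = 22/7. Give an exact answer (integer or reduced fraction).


By the scaled semicircle moment identity, m_{2k} = σ^{2k} · C_k with k = 4.
C_4 = (1/(k+1)) · C(2k, k) = (1/5) · C(8, 4) = (1/5) · 70 = 14.
σ^{2k} = (σ²)^k = (22/7)^4 = 234256/2401.

Therefore m_{8} = σ^{8} · C_4 = (234256/2401) · 14 = 468512/343.


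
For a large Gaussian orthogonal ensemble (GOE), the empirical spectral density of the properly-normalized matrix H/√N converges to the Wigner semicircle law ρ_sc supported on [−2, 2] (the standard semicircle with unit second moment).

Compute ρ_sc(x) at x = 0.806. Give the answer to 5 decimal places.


ρ_sc(x) = (1/(2π)) √(4 − x²). With x = 0.806:
  4 − x² = 4 − (0.806)² = 4 − 0.649636 = 3.350364.
  √(4 − x²) = 1.830400.
  1/(2π) = 0.159155.
  ρ_sc(0.806) = 0.159155 · 1.830400 = 0.291317.

Rounded to 5 decimal places: ρ_sc(0.806) ≈ 0.29132.


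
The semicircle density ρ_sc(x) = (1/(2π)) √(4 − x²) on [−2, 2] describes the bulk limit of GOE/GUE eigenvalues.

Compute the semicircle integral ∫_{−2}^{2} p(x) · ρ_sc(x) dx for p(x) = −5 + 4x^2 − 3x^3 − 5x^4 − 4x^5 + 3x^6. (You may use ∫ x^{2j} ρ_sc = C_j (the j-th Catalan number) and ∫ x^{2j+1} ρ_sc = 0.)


Write p(x) = Σ a_i x^i, split into monomials and integrate each against ρ_sc separately.
Using ∫ x^{2j} ρ_sc = C_j = (1/(j+1)) C(2j, j) (Catalan numbers) and ∫ x^{2j+1} ρ_sc = 0 (odd monomials vanish by symmetry):
  i = 0 (even): a_0 · C_{0} = -5 · 1 = -5
  i = 2 (even): a_2 · C_{1} = 4 · 1 = 4
  i = 3 (odd): ∫ x^3 ρ_sc = 0 (vanishes)
  i = 4 (even): a_4 · C_{2} = -5 · 2 = -10
  i = 5 (odd): ∫ x^5 ρ_sc = 0 (vanishes)
  i = 6 (even): a_6 · C_{3} = 3 · 5 = 15

Summing the contributions: ∫_{−2}^{2} p(x) ρ_sc(x) dx = (-5) + 4 + (-10) + 15 = 4.


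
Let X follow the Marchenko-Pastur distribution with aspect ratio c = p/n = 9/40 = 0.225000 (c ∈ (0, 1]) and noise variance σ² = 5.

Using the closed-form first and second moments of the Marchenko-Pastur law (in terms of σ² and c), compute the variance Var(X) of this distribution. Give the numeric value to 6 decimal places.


Recall the MP moments m_1 = E[X] = σ² and m_2 = E[X²] = σ⁴ (1 + c).
m_1 = E[X] = σ² = 5, so m_1² = 25.
m_2 = E[X²] = σ⁴ (1 + c) = 25 · (1 + 0.225000) = 25 · 1.225000 = 30.625000.
(Note m_2 − m_1² simplifies to c · σ⁴ = 0.225000 · 25.)

Var(X) = m_2 − m_1² = 30.625000 − 25 = 5.625000.


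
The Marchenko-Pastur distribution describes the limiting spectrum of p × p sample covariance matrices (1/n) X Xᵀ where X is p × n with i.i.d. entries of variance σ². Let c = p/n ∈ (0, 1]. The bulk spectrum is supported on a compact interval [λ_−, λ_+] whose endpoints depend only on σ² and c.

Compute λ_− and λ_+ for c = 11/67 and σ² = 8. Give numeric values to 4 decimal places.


c = 11/67 = 0.164179; √c = 0.405190.
λ_− = σ² (1 − √c)² = 8 · (1 − 0.405190)² = 8 · (0.594810)² = 2.830390.
λ_+ = σ² (1 + √c)² = 8 · (1 + 0.405190)² = 8 · (1.405190)² = 15.796476.

Rounded to 4 decimal places: λ_− ≈ 2.8304, λ_+ ≈ 15.7965.


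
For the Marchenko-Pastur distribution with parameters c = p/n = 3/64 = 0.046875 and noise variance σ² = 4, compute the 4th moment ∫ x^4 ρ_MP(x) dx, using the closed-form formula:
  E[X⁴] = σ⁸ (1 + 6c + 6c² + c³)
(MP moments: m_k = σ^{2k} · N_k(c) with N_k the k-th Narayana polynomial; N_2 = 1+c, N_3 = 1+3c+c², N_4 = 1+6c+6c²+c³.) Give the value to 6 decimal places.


E[X⁴] = σ⁸ (1 + 6c + 6c² + c³) (fourth MP moment). With σ² = 4 (so σ⁸ = 256) and c = 3/64 = 0.046875: E[X⁴] = 256 · (1 + 6·0.046875 + 6·(0.046875)² + (0.046875)³) = 256 · 1.294537.

So E[X^4] = 331.401367.


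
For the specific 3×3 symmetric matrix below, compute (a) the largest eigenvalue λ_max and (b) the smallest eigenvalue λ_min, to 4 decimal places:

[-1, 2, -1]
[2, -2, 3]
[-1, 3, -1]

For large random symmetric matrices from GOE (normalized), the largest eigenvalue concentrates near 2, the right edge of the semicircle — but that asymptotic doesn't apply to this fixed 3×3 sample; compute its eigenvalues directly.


Since M is real symmetric, all three eigenvalues are real; they are the roots of det(λI − M) = λ³ − (tr M) λ² + s λ − det M, where s is the sum of the principal 2×2 minors.
tr M = -1 + (-2) + (-1) = -4.
s = ((-1)·(-2) − 2²) + ((-1)·(-1) − (-1)²) + ((-2)·(-1) − 3²) = -2 + 0 + (-7) = -9.
det M (expand along row 1) = (-1)·(-7) − 2·1 + (-1)·4 = 1.
Characteristic polynomial: λ³ + 4λ² − 9λ − 1 = 0.
Substitute λ = y + (tr M)/3 = y − 1.333333 to remove the quadratic term: y³ + p·y + q = 0 with p = s − (tr M)²/3 = -14.333333 and q = −2(tr M)³/27 + (tr M)·s/3 − det M = 15.740741.
Three real roots ⇒ use the trigonometric (Viète) form: r = 2√(−p/3) = 4.371626, φ = arccos(3q/(p·r)) = arccos(-0.753627) = 2.424359 rad.
y_k = r·cos(φ/3 − 2πk/3) for k = 0, 1, 2 gives y = 3.020178, 1.227104, -4.247282.
λ_k = y_k − 1.333333 gives λ = 1.6868, -0.1062, -5.5806 (check: the sum is -4.0000 = tr M).

Hence λ_max = 1.6868 and λ_min = -5.5806.


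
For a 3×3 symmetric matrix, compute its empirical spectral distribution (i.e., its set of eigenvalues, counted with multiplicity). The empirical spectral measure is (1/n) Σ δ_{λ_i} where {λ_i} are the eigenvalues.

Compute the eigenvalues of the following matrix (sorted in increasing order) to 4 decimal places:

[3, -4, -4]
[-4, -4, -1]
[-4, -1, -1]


Since M is real symmetric, all three eigenvalues are real; they are the roots of det(λI − M) = λ³ − (tr M) λ² + s λ − det M, where s is the sum of the principal 2×2 minors.
tr M = 3 + (-4) + (-1) = -2.
s = (3·(-4) − (-4)²) + (3·(-1) − (-4)²) + ((-4)·(-1) − (-1)²) = -28 + (-19) + 3 = -44.
det M (expand along row 1) = 3·3 − (-4)·0 + (-4)·(-12) = 57.
Characteristic polynomial: λ³ + 2λ² − 44λ − 57 = 0.
Substitute λ = y + (tr M)/3 = y − 0.666667 to remove the quadratic term: y³ + p·y + q = 0 with p = s − (tr M)²/3 = -45.333333 and q = −2(tr M)³/27 + (tr M)·s/3 − det M = -27.074074.
Three real roots ⇒ use the trigonometric (Viète) form: r = 2√(−p/3) = 7.774603, φ = arccos(3q/(p·r)) = arccos(0.230451) = 1.338255 rad.
y_k = r·cos(φ/3 − 2πk/3) for k = 0, 1, 2 gives y = 7.013804, -0.602036, -6.411768.
λ_k = y_k − 0.666667 gives λ = 6.3471, -1.2687, -7.0784 (check: the sum is -2.0000 = tr M).

Eigenvalues sorted in increasing order: [-7.0784, -1.2687, 6.3471].


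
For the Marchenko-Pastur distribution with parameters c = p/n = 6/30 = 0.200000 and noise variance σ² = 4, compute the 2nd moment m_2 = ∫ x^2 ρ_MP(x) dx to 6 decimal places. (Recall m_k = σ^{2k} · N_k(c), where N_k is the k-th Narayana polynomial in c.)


E[X²] = σ⁴ (1 + c) (second MP moment). With σ² = 4 (so σ⁴ = 16) and c = 6/30 = 0.200000: E[X²] = 16 · (1 + 0.200000) = 16 · 1.200000.

So E[X^2] = 19.200000.


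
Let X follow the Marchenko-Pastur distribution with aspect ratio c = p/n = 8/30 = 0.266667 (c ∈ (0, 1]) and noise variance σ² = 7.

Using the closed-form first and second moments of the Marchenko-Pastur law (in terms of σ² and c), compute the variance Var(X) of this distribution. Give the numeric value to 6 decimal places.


Recall the MP moments m_1 = E[X] = σ² and m_2 = E[X²] = σ⁴ (1 + c).
m_1 = E[X] = σ² = 7, so m_1² = 49.
m_2 = E[X²] = σ⁴ (1 + c) = 49 · (1 + 0.266667) = 49 · 1.266667 = 62.066667.
(Note m_2 − m_1² simplifies to c · σ⁴ = 0.266667 · 49.)

Var(X) = m_2 − m_1² = 62.066667 − 49 = 13.066667.


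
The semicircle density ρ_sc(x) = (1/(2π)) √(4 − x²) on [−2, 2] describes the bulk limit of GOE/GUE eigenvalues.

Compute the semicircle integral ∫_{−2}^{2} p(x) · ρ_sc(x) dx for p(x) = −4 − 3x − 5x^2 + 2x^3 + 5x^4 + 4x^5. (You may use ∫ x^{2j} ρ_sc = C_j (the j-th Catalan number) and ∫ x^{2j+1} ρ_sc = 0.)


Write p(x) = Σ a_i x^i, split into monomials and integrate each against ρ_sc separately.
Using ∫ x^{2j} ρ_sc = C_j = (1/(j+1)) C(2j, j) (Catalan numbers) and ∫ x^{2j+1} ρ_sc = 0 (odd monomials vanish by symmetry):
  i = 0 (even): a_0 · C_{0} = -4 · 1 = -4
  i = 1 (odd): ∫ x^1 ρ_sc = 0 (vanishes)
  i = 2 (even): a_2 · C_{1} = -5 · 1 = -5
  i = 3 (odd): ∫ x^3 ρ_sc = 0 (vanishes)
  i = 4 (even): a_4 · C_{2} = 5 · 2 = 10
  i = 5 (odd): ∫ x^5 ρ_sc = 0 (vanishes)

Summing the contributions: ∫_{−2}^{2} p(x) ρ_sc(x) dx = (-4) + (-5) + 10 = 1.


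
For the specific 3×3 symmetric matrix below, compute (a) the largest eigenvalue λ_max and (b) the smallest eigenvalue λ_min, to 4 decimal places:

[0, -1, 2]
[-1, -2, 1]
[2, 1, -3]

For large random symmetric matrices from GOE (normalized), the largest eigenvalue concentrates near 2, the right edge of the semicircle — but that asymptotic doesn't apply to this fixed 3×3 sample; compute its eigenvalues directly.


Since M is real symmetric, all three eigenvalues are real; they are the roots of det(λI − M) = λ³ − (tr M) λ² + s λ − det M, where s is the sum of the principal 2×2 minors.
tr M = 0 + (-2) + (-3) = -5.
s = (0·(-2) − (-1)²) + (0·(-3) − 2²) + ((-2)·(-3) − 1²) = -1 + (-4) + 5 = 0.
det M (expand along row 1) = 0·5 − (-1)·1 + 2·3 = 7.
Characteristic polynomial: λ³ + 5λ² − 7 = 0.
Substitute λ = y + (tr M)/3 = y − 1.666667 to remove the quadratic term: y³ + p·y + q = 0 with p = s − (tr M)²/3 = -8.333333 and q = −2(tr M)³/27 + (tr M)·s/3 − det M = 2.259259.
Three real roots ⇒ use the trigonometric (Viète) form: r = 2√(−p/3) = 3.333333, φ = arccos(3q/(p·r)) = arccos(-0.244000) = 1.817285 rad.
y_k = r·cos(φ/3 − 2πk/3) for k = 0, 1, 2 gives y = 2.740229, 0.273568, -3.013797.
λ_k = y_k − 1.666667 gives λ = 1.0736, -1.3931, -4.6805 (check: the sum is -5.0000 = tr M).

Hence λ_max = 1.0736 and λ_min = -4.6805.


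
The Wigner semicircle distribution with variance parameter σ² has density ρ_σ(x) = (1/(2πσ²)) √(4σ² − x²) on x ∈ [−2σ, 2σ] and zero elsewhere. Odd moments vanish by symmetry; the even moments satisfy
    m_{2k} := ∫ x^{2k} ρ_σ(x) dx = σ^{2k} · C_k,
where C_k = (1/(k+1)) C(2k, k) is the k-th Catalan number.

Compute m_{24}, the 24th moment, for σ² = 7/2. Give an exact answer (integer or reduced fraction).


By the scaled semicircle moment identity, m_{2k} = σ^{2k} · C_k with k = 12.
C_12 = (1/(k+1)) · C(2k, k) = (1/13) · C(24, 12) = (1/13) · 2704156 = 208012.
σ^{2k} = (σ²)^k = (7/2)^12 = 13841287201/4096.

Therefore m_{24} = σ^{24} · C_12 = (13841287201/4096) · 208012 = 719788458313603/1024.


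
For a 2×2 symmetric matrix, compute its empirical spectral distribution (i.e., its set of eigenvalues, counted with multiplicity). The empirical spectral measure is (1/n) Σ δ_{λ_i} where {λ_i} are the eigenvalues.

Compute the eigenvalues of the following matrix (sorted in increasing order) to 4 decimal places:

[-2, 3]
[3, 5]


Since M is real symmetric, both eigenvalues are real; they are the roots of det(λI − M) = λ² − (tr M) λ + det M.
tr M = -2 + 5 = 3.
det M = (-2)·5 − 3² = -10 − 9 = -19.
Characteristic polynomial: λ² − 3λ − 19 = 0.
Discriminant Δ = (tr M)² − 4·det M = 9 − (-76) = 85; √Δ = 9.219544.
λ = (tr M ± √Δ)/2 = (3 ± 9.219544)/2, giving (tr M − √Δ)/2 = -3.1098 and (tr M + √Δ)/2 = 6.1098.

Eigenvalues sorted in increasing order: [-3.1098, 6.1098].


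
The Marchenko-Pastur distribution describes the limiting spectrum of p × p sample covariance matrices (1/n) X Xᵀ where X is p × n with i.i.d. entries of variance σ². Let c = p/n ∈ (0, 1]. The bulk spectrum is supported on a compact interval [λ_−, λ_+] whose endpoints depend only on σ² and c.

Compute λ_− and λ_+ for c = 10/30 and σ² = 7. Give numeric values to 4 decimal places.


c = 10/30 = 0.333333; √c = 0.577350.
λ_− = σ² (1 − √c)² = 7 · (1 − 0.577350)² = 7 · (0.422650)² = 1.250430.
λ_+ = σ² (1 + √c)² = 7 · (1 + 0.577350)² = 7 · (1.577350)² = 17.416237.

Rounded to 4 decimal places: λ_− ≈ 1.2504, λ_+ ≈ 17.4162.


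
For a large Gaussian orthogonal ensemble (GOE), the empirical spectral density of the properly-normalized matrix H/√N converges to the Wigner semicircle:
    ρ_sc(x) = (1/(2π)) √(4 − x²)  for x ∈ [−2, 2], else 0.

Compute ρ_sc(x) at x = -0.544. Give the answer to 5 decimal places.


ρ_sc(x) = (1/(2π)) √(4 − x²). With x = -0.544:
  4 − x² = 4 − (-0.544)² = 4 − 0.295936 = 3.704064.
  √(4 − x²) = 1.924595.
  1/(2π) = 0.159155.
  ρ_sc(-0.544) = 0.159155 · 1.924595 = 0.306309.

Rounded to 5 decimal places: ρ_sc(-0.544) ≈ 0.30631.


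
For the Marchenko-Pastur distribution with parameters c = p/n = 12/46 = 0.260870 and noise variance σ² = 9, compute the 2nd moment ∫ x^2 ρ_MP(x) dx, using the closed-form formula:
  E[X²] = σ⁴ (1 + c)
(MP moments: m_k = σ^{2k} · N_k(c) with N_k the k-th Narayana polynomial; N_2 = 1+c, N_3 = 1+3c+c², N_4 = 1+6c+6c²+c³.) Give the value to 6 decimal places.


E[X²] = σ⁴ (1 + c) (second MP moment). With σ² = 9 (so σ⁴ = 81) and c = 12/46 = 0.260870: E[X²] = 81 · (1 + 0.260870) = 81 · 1.260870.

So E[X^2] = 102.130435.


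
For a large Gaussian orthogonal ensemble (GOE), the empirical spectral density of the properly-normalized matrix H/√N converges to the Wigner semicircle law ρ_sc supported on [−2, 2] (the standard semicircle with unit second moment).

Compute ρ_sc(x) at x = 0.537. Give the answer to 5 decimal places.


ρ_sc(x) = (1/(2π)) √(4 − x²). With x = 0.537:
  4 − x² = 4 − (0.537)² = 4 − 0.288369 = 3.711631.
  √(4 − x²) = 1.926559.
  1/(2π) = 0.159155.
  ρ_sc(0.537) = 0.159155 · 1.926559 = 0.306621.

Rounded to 5 decimal places: ρ_sc(0.537) ≈ 0.30662.


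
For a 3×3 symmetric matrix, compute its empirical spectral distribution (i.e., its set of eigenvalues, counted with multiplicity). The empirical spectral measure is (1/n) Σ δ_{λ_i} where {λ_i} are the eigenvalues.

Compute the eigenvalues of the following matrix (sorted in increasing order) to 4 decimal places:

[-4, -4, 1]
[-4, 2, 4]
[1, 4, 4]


Since M is real symmetric, all three eigenvalues are real; they are the roots of det(λI − M) = λ³ − (tr M) λ² + s λ − det M, where s is the sum of the principal 2×2 minors.
tr M = -4 + 2 + 4 = 2.
s = ((-4)·2 − (-4)²) + ((-4)·4 − 1²) + (2·4 − 4²) = -24 + (-17) + (-8) = -49.
det M (expand along row 1) = (-4)·(-8) − (-4)·(-20) + 1·(-18) = -66.
Characteristic polynomial: λ³ − 2λ² − 49λ + 66 = 0.
Substitute λ = y + (tr M)/3 = y + 0.666667 to remove the quadratic term: y³ + p·y + q = 0 with p = s − (tr M)²/3 = -50.333333 and q = −2(tr M)³/27 + (tr M)·s/3 − det M = 32.740741.
Three real roots ⇒ use the trigonometric (Viète) form: r = 2√(−p/3) = 8.192137, φ = arccos(3q/(p·r)) = arccos(-0.238208) = 1.811317 rad.
y_k = r·cos(φ/3 − 2πk/3) for k = 0, 1, 2 gives y = 6.743765, 0.656089, -7.399854.
λ_k = y_k + 0.666667 gives λ = 7.4104, 1.3228, -6.7332 (check: the sum is 2.0000 = tr M).

Eigenvalues sorted in increasing order: [-6.7332, 1.3228, 7.4104].


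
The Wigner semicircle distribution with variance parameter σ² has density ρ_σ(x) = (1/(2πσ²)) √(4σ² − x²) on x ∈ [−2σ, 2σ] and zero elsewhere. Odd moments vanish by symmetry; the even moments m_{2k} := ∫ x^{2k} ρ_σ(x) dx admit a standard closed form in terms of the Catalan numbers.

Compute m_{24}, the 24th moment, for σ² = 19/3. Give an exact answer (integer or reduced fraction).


By the scaled semicircle moment identity, m_{2k} = σ^{2k} · C_k with k = 12.
C_12 = (1/(k+1)) · C(2k, k) = (1/13) · C(24, 12) = (1/13) · 2704156 = 208012.
σ^{2k} = (σ²)^k = (19/3)^12 = 2213314919066161/531441.

Therefore m_{24} = σ^{24} · C_12 = (2213314919066161/531441) · 208012 = 460396062944790281932/531441.


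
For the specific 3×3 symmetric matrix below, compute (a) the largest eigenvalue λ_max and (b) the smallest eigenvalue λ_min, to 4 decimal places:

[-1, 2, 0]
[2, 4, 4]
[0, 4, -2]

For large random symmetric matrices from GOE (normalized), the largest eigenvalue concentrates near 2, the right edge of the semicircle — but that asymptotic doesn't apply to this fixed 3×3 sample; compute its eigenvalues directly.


Since M is real symmetric, all three eigenvalues are real; they are the roots of det(λI − M) = λ³ − (tr M) λ² + s λ − det M, where s is the sum of the principal 2×2 minors.
tr M = -1 + 4 + (-2) = 1.
s = ((-1)·4 − 2²) + ((-1)·(-2) − 0²) + (4·(-2) − 4²) = -8 + 2 + (-24) = -30.
det M (expand along row 1) = (-1)·(-24) − 2·(-4) + 0·8 = 32.
Characteristic polynomial: λ³ − λ² − 30λ − 32 = 0.
Substitute λ = y + (tr M)/3 = y + 0.333333 to remove the quadratic term: y³ + p·y + q = 0 with p = s − (tr M)²/3 = -30.333333 and q = −2(tr M)³/27 + (tr M)·s/3 − det M = -42.074074.
Three real roots ⇒ use the trigonometric (Viète) form: r = 2√(−p/3) = 6.359595, φ = arccos(3q/(p·r)) = arccos(0.654314) = 0.857521 rad.
y_k = r·cos(φ/3 − 2πk/3) for k = 0, 1, 2 gives y = 6.101554, -1.497841, -4.603713.
λ_k = y_k + 0.333333 gives λ = 6.4349, -1.1645, -4.2704 (check: the sum is 1.0000 = tr M).

Hence λ_max = 6.4349 and λ_min = -4.2704.


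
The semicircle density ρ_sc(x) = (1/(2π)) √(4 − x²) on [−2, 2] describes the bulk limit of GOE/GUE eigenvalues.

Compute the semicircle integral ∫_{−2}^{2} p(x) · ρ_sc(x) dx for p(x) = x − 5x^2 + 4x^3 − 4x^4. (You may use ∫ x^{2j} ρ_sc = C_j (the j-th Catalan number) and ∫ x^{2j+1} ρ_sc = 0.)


Write p(x) = Σ a_i x^i, split into monomials and integrate each against ρ_sc separately.
Using ∫ x^{2j} ρ_sc = C_j = (1/(j+1)) C(2j, j) (Catalan numbers) and ∫ x^{2j+1} ρ_sc = 0 (odd monomials vanish by symmetry):
  i = 1 (odd): ∫ x^1 ρ_sc = 0 (vanishes)
  i = 2 (even): a_2 · C_{1} = -5 · 1 = -5
  i = 3 (odd): ∫ x^3 ρ_sc = 0 (vanishes)
  i = 4 (even): a_4 · C_{2} = -4 · 2 = -8

Summing the contributions: ∫_{−2}^{2} p(x) ρ_sc(x) dx = (-5) + (-8) = -13.


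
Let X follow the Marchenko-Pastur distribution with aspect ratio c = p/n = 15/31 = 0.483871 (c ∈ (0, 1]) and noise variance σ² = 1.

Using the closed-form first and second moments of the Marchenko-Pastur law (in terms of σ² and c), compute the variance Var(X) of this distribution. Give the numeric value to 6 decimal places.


Recall the MP moments m_1 = E[X] = σ² and m_2 = E[X²] = σ⁴ (1 + c).
m_1 = E[X] = σ² = 1, so m_1² = 1.
m_2 = E[X²] = σ⁴ (1 + c) = 1 · (1 + 0.483871) = 1 · 1.483871 = 1.483871.
(Note m_2 − m_1² simplifies to c · σ⁴ = 0.483871 · 1.)

Var(X) = m_2 − m_1² = 1.483871 − 1 = 0.483871.


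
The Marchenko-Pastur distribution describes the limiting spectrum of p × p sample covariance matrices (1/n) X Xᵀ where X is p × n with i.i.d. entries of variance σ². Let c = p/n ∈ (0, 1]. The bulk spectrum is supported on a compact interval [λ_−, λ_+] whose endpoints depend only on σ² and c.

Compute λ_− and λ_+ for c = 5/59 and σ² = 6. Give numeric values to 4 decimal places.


c = 5/59 = 0.084746; √c = 0.291111.
λ_− = σ² (1 − √c)² = 6 · (1 − 0.291111)² = 6 · (0.708889)² = 3.015140.
λ_+ = σ² (1 + √c)² = 6 · (1 + 0.291111)² = 6 · (1.291111)² = 10.001810.

Rounded to 4 decimal places: λ_− ≈ 3.0151, λ_+ ≈ 10.0018.


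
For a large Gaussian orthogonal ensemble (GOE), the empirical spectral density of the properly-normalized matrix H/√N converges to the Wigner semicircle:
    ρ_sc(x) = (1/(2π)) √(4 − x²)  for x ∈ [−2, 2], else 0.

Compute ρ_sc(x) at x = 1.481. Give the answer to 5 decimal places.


ρ_sc(x) = (1/(2π)) √(4 − x²). With x = 1.481:
  4 − x² = 4 − (1.481)² = 4 − 2.193361 = 1.806639.
  √(4 − x²) = 1.344113.
  1/(2π) = 0.159155.
  ρ_sc(1.481) = 0.159155 · 1.344113 = 0.213922.

Rounded to 5 decimal places: ρ_sc(1.481) ≈ 0.21392.


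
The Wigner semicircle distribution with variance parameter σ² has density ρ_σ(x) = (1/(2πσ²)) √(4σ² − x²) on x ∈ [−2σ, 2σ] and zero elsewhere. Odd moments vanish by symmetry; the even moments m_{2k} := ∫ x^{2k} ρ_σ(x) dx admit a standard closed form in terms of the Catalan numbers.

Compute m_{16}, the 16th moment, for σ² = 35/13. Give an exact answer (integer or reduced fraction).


By the scaled semicircle moment identity, m_{2k} = σ^{2k} · C_k with k = 8.
C_8 = (1/(k+1)) · C(2k, k) = (1/9) · C(16, 8) = (1/9) · 12870 = 1430.
σ^{2k} = (σ²)^k = (35/13)^8 = 2251875390625/815730721.

Therefore m_{16} = σ^{16} · C_8 = (2251875390625/815730721) · 1430 = 247706292968750/62748517.


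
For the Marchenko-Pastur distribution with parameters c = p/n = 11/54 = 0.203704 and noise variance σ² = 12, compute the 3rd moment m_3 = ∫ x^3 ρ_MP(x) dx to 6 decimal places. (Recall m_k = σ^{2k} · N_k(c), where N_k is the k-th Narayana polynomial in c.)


E[X³] = σ⁶ (1 + 3c + c²) (third MP moment). With σ² = 12 (so σ⁶ = 1728) and c = 11/54 = 0.203704: E[X³] = 1728 · (1 + 3·0.203704 + (0.203704)²) = 1728 · 1.652606.

So E[X^3] = 2855.703704.


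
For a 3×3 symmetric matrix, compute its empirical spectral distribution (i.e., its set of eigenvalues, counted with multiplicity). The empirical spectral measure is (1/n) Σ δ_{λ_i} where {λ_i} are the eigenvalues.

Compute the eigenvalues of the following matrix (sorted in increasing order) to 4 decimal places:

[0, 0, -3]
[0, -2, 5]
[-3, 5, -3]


Since M is real symmetric, all three eigenvalues are real; they are the roots of det(λI − M) = λ³ − (tr M) λ² + s λ − det M, where s is the sum of the principal 2×2 minors.
tr M = 0 + (-2) + (-3) = -5.
s = (0·(-2) − 0²) + (0·(-3) − (-3)²) + ((-2)·(-3) − 5²) = 0 + (-9) + (-19) = -28.
det M (expand along row 1) = 0·(-19) − 0·15 + (-3)·(-6) = 18.
Characteristic polynomial: λ³ + 5λ² − 28λ − 18 = 0.
Substitute λ = y + (tr M)/3 = y − 1.666667 to remove the quadratic term: y³ + p·y + q = 0 with p = s − (tr M)²/3 = -36.333333 and q = −2(tr M)³/27 + (tr M)·s/3 − det M = 37.925926.
Three real roots ⇒ use the trigonometric (Viète) form: r = 2√(−p/3) = 6.960204, φ = arccos(3q/(p·r)) = arccos(-0.449915) = 2.037466 rad.
y_k = r·cos(φ/3 − 2πk/3) for k = 0, 1, 2 gives y = 5.415760, 1.078345, -6.494104.
λ_k = y_k − 1.666667 gives λ = 3.7491, -0.5883, -8.1608 (check: the sum is -5.0000 = tr M).

Eigenvalues sorted in increasing order: [-8.1608, -0.5883, 3.7491].


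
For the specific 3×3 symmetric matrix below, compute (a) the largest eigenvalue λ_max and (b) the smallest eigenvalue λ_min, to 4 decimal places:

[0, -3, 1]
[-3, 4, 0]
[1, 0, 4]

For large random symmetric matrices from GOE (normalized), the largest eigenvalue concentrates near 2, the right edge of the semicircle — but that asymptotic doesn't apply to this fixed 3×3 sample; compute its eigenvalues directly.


Since M is real symmetric, all three eigenvalues are real; they are the roots of det(λI − M) = λ³ − (tr M) λ² + s λ − det M, where s is the sum of the principal 2×2 minors.
tr M = 0 + 4 + 4 = 8.
s = (0·4 − (-3)²) + (0·4 − 1²) + (4·4 − 0²) = -9 + (-1) + 16 = 6.
det M (expand along row 1) = 0·16 − (-3)·(-12) + 1·(-4) = -40.
Characteristic polynomial: λ³ − 8λ² + 6λ + 40 = 0.
Substitute λ = y + (tr M)/3 = y + 2.666667 to remove the quadratic term: y³ + p·y + q = 0 with p = s − (tr M)²/3 = -15.333333 and q = −2(tr M)³/27 + (tr M)·s/3 − det M = 18.074074.
Three real roots ⇒ use the trigonometric (Viète) form: r = 2√(−p/3) = 4.521553, φ = arccos(3q/(p·r)) = arccos(-0.782083) = 2.468798 rad.
y_k = r·cos(φ/3 − 2πk/3) for k = 0, 1, 2 gives y = 3.074991, 1.333333, -4.408324.
λ_k = y_k + 2.666667 gives λ = 5.7417, 4.0000, -1.7417 (check: the sum is 8.0000 = tr M).

Hence λ_max = 5.7417 and λ_min = -1.7417.


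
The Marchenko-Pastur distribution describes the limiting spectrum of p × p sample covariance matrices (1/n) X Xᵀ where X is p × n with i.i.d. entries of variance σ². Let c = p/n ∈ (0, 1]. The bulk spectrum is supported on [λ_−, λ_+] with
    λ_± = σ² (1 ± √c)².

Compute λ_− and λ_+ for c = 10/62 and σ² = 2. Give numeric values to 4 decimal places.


c = 10/62 = 0.161290; √c = 0.401610.
λ_− = σ² (1 − √c)² = 2 · (1 − 0.401610)² = 2 · (0.598390)² = 0.716142.
λ_+ = σ² (1 + √c)² = 2 · (1 + 0.401610)² = 2 · (1.401610)² = 3.929019.

Rounded to 4 decimal places: λ_− ≈ 0.7161, λ_+ ≈ 3.9290.


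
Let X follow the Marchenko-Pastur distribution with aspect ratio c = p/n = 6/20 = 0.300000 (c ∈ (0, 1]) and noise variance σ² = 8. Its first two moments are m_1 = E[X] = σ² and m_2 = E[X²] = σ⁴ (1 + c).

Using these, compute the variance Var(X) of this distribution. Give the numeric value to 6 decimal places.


m_1 = E[X] = σ² = 8, so m_1² = 64.
m_2 = E[X²] = σ⁴ (1 + c) = 64 · (1 + 0.300000) = 64 · 1.300000 = 83.200000.
(Note m_2 − m_1² simplifies to c · σ⁴ = 0.300000 · 64.)

Var(X) = m_2 − m_1² = 83.200000 − 64 = 19.200000.


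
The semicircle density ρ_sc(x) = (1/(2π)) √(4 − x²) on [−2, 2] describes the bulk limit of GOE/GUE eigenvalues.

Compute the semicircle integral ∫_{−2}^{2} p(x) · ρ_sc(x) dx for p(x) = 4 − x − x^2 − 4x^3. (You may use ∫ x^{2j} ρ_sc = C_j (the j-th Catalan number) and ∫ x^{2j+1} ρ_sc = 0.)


Write p(x) = Σ a_i x^i, split into monomials and integrate each against ρ_sc separately.
Using ∫ x^{2j} ρ_sc = C_j = (1/(j+1)) C(2j, j) (Catalan numbers) and ∫ x^{2j+1} ρ_sc = 0 (odd monomials vanish by symmetry):
  i = 0 (even): a_0 · C_{0} = 4 · 1 = 4
  i = 1 (odd): ∫ x^1 ρ_sc = 0 (vanishes)
  i = 2 (even): a_2 · C_{1} = -1 · 1 = -1
  i = 3 (odd): ∫ x^3 ρ_sc = 0 (vanishes)

Summing the contributions: ∫_{−2}^{2} p(x) ρ_sc(x) dx = 4 + (-1) = 3.


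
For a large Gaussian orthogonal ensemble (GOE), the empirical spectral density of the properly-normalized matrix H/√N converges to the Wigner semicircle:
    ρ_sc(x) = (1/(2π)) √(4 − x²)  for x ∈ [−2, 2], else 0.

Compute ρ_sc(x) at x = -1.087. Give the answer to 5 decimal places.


ρ_sc(x) = (1/(2π)) √(4 − x²). With x = -1.087:
  4 − x² = 4 − (-1.087)² = 4 − 1.181569 = 2.818431.
  √(4 − x²) = 1.678818.
  1/(2π) = 0.159155.
  ρ_sc(-1.087) = 0.159155 · 1.678818 = 0.267192.

Rounded to 5 decimal places: ρ_sc(-1.087) ≈ 0.26719.


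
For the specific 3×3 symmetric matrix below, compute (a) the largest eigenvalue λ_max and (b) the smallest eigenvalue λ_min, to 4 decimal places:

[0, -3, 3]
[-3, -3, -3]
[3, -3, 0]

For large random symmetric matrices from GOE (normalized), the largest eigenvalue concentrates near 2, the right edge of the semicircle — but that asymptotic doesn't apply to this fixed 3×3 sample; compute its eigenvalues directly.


Since M is real symmetric, all three eigenvalues are real; they are the roots of det(λI − M) = λ³ − (tr M) λ² + s λ − det M, where s is the sum of the principal 2×2 minors.
tr M = 0 + (-3) + 0 = -3.
s = (0·(-3) − (-3)²) + (0·0 − 3²) + ((-3)·0 − (-3)²) = -9 + (-9) + (-9) = -27.
det M (expand along row 1) = 0·(-9) − (-3)·9 + 3·18 = 81.
Characteristic polynomial: λ³ + 3λ² − 27λ − 81 = 0.
Substitute λ = y + (tr M)/3 = y − 1.000000 to remove the quadratic term: y³ + p·y + q = 0 with p = s − (tr M)²/3 = -30.000000 and q = −2(tr M)³/27 + (tr M)·s/3 − det M = -52.000000.
Three real roots ⇒ use the trigonometric (Viète) form: r = 2√(−p/3) = 6.324555, φ = arccos(3q/(p·r)) = arccos(0.822192) = 0.605545 rad.
y_k = r·cos(φ/3 − 2πk/3) for k = 0, 1, 2 gives y = 6.196152, -2.000000, -4.196152.
λ_k = y_k − 1.000000 gives λ = 5.1962, -3.0000, -5.1962 (check: the sum is -3.0000 = tr M).

Hence λ_max = 5.1962 and λ_min = -5.1962.


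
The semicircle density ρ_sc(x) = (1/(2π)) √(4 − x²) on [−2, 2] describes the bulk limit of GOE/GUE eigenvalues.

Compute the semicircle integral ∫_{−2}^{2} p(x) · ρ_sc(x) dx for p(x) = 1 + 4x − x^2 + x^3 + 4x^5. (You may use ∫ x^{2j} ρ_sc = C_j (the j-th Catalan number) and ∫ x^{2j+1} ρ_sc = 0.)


Write p(x) = Σ a_i x^i, split into monomials and integrate each against ρ_sc separately.
Using ∫ x^{2j} ρ_sc = C_j = (1/(j+1)) C(2j, j) (Catalan numbers) and ∫ x^{2j+1} ρ_sc = 0 (odd monomials vanish by symmetry):
  i = 0 (even): a_0 · C_{0} = 1 · 1 = 1
  i = 1 (odd): ∫ x^1 ρ_sc = 0 (vanishes)
  i = 2 (even): a_2 · C_{1} = -1 · 1 = -1
  i = 3 (odd): ∫ x^3 ρ_sc = 0 (vanishes)
  i = 5 (odd): ∫ x^5 ρ_sc = 0 (vanishes)

Summing the contributions: ∫_{−2}^{2} p(x) ρ_sc(x) dx = 1 + (-1) = 0.


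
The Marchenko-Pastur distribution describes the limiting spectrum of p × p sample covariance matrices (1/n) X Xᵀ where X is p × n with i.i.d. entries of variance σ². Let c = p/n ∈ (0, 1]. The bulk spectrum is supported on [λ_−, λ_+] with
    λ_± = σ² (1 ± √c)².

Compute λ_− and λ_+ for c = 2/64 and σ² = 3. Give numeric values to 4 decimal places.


c = 2/64 = 0.031250; √c = 0.176777.
λ_− = σ² (1 − √c)² = 3 · (1 − 0.176777)² = 3 · (0.823223)² = 2.033090.
λ_+ = σ² (1 + √c)² = 3 · (1 + 0.176777)² = 3 · (1.176777)² = 4.154410.

Rounded to 4 decimal places: λ_− ≈ 2.0331, λ_+ ≈ 4.1544.


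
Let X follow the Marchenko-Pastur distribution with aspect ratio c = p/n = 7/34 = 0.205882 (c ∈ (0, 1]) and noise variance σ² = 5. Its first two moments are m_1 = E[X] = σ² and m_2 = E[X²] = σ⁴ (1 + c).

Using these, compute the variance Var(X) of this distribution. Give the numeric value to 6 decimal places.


m_1 = E[X] = σ² = 5, so m_1² = 25.
m_2 = E[X²] = σ⁴ (1 + c) = 25 · (1 + 0.205882) = 25 · 1.205882 = 30.147059.
(Note m_2 − m_1² simplifies to c · σ⁴ = 0.205882 · 25.)

Var(X) = m_2 − m_1² = 30.147059 − 25 = 5.147059.


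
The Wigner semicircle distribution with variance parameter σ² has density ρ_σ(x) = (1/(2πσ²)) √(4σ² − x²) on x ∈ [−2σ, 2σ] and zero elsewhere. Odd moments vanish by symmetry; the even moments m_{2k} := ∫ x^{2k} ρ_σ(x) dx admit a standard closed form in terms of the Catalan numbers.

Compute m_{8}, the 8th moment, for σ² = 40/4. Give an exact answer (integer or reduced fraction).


By the scaled semicircle moment identity, m_{2k} = σ^{2k} · C_k with k = 4.
C_4 = (1/(k+1)) · C(2k, k) = (1/5) · C(8, 4) = (1/5) · 70 = 14.
σ^{2k} = (σ²)^k = (40/4)^4 = 10000.

Therefore m_{8} = σ^{8} · C_4 = 10000 · 14 = 140000.


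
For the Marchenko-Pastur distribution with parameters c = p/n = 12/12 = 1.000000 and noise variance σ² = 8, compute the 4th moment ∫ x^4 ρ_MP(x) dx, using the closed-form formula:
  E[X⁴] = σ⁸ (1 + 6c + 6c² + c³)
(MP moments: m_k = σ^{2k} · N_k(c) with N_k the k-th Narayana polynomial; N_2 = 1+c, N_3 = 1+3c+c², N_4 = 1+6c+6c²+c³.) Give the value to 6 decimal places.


E[X⁴] = σ⁸ (1 + 6c + 6c² + c³) (fourth MP moment). With σ² = 8 (so σ⁸ = 4096) and c = 12/12 = 1.000000: E[X⁴] = 4096 · (1 + 6·1.000000 + 6·(1.000000)² + (1.000000)³) = 4096 · 14.000000.

So E[X^4] = 57344.000000.


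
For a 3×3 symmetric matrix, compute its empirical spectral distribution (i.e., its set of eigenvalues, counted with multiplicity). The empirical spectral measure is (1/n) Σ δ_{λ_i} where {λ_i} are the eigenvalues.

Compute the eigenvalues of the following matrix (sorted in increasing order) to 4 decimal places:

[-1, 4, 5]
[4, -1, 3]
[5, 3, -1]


Since M is real symmetric, all three eigenvalues are real; they are the roots of det(λI − M) = λ³ − (tr M) λ² + s λ − det M, where s is the sum of the principal 2×2 minors.
tr M = -1 + (-1) + (-1) = -3.
s = ((-1)·(-1) − 4²) + ((-1)·(-1) − 5²) + ((-1)·(-1) − 3²) = -15 + (-24) + (-8) = -47.
det M (expand along row 1) = (-1)·(-8) − 4·(-19) + 5·17 = 169.
Characteristic polynomial: λ³ + 3λ² − 47λ − 169 = 0.
Substitute λ = y + (tr M)/3 = y − 1.000000 to remove the quadratic term: y³ + p·y + q = 0 with p = s − (tr M)²/3 = -50.000000 and q = −2(tr M)³/27 + (tr M)·s/3 − det M = -120.000000.
Three real roots ⇒ use the trigonometric (Viète) form: r = 2√(−p/3) = 8.164966, φ = arccos(3q/(p·r)) = arccos(0.881816) = 0.491096 rad.
y_k = r·cos(φ/3 − 2πk/3) for k = 0, 1, 2 gives y = 8.055810, -2.875543, -5.180268.
λ_k = y_k − 1.000000 gives λ = 7.0558, -3.8755, -6.1803 (check: the sum is -3.0000 = tr M).

Eigenvalues sorted in increasing order: [-6.1803, -3.8755, 7.0558].


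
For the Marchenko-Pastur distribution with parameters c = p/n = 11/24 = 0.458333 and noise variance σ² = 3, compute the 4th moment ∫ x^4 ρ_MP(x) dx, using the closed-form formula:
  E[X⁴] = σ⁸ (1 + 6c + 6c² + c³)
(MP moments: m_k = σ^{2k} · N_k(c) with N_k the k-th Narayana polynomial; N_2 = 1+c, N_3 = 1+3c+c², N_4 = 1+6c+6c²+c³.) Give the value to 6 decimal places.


E[X⁴] = σ⁸ (1 + 6c + 6c² + c³) (fourth MP moment). With σ² = 3 (so σ⁸ = 81) and c = 11/24 = 0.458333: E[X⁴] = 81 · (1 + 6·0.458333 + 6·(0.458333)² + (0.458333)³) = 81 · 5.106698.

So E[X^4] = 413.642578.


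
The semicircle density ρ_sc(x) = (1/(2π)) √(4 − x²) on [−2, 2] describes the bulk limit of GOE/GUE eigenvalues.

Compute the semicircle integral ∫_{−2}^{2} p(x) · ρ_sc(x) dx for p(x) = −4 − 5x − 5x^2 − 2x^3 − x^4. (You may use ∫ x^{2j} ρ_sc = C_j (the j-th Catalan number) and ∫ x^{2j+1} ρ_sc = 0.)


Write p(x) = Σ a_i x^i, split into monomials and integrate each against ρ_sc separately.
Using ∫ x^{2j} ρ_sc = C_j = (1/(j+1)) C(2j, j) (Catalan numbers) and ∫ x^{2j+1} ρ_sc = 0 (odd monomials vanish by symmetry):
  i = 0 (even): a_0 · C_{0} = -4 · 1 = -4
  i = 1 (odd): ∫ x^1 ρ_sc = 0 (vanishes)
  i = 2 (even): a_2 · C_{1} = -5 · 1 = -5
  i = 3 (odd): ∫ x^3 ρ_sc = 0 (vanishes)
  i = 4 (even): a_4 · C_{2} = -1 · 2 = -2

Summing the contributions: ∫_{−2}^{2} p(x) ρ_sc(x) dx = (-4) + (-5) + (-2) = -11.


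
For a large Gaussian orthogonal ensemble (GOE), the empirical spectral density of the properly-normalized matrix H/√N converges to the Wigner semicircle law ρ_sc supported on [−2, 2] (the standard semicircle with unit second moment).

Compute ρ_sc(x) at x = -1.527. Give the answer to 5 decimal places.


ρ_sc(x) = (1/(2π)) √(4 − x²). With x = -1.527:
  4 − x² = 4 − (-1.527)² = 4 − 2.331729 = 1.668271.
  √(4 − x²) = 1.291616.
  1/(2π) = 0.159155.
  ρ_sc(-1.527) = 0.159155 · 1.291616 = 0.205567.

Rounded to 5 decimal places: ρ_sc(-1.527) ≈ 0.20557.


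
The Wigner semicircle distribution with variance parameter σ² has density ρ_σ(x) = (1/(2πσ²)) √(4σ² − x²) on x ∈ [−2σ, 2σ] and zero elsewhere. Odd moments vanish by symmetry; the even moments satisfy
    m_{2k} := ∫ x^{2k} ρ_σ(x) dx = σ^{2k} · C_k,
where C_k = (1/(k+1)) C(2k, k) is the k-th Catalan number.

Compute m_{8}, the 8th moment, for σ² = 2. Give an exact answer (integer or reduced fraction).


By the scaled semicircle moment identity, m_{2k} = σ^{2k} · C_k with k = 4.
C_4 = (1/(k+1)) · C(2k, k) = (1/5) · C(8, 4) = (1/5) · 70 = 14.
σ^{2k} = (σ²)^k = (2)^4 = 16.

Therefore m_{8} = σ^{8} · C_4 = 16 · 14 = 224.


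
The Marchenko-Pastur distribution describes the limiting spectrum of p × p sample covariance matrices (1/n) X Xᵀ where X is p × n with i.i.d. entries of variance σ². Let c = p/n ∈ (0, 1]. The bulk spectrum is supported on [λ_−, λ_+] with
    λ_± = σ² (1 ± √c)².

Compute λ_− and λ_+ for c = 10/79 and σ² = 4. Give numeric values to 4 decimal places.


c = 10/79 = 0.126582; √c = 0.355784.
λ_− = σ² (1 − √c)² = 4 · (1 − 0.355784)² = 4 · (0.644216)² = 1.660057.
λ_+ = σ² (1 + √c)² = 4 · (1 + 0.355784)² = 4 · (1.355784)² = 7.352601.

Rounded to 4 decimal places: λ_− ≈ 1.6601, λ_+ ≈ 7.3526.


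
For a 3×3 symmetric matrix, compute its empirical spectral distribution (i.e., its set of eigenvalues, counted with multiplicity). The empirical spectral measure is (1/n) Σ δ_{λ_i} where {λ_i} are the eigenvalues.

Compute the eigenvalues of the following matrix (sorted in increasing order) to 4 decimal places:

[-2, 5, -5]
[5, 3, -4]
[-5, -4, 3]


Since M is real symmetric, all three eigenvalues are real; they are the roots of det(λI − M) = λ³ − (tr M) λ² + s λ − det M, where s is the sum of the principal 2×2 minors.
tr M = -2 + 3 + 3 = 4.
s = ((-2)·3 − 5²) + ((-2)·3 − (-5)²) + (3·3 − (-4)²) = -31 + (-31) + (-7) = -69.
det M (expand along row 1) = (-2)·(-7) − 5·(-5) + (-5)·(-5) = 64.
Characteristic polynomial: λ³ − 4λ² − 69λ − 64 = 0.
Substitute λ = y + (tr M)/3 = y + 1.333333 to remove the quadratic term: y³ + p·y + q = 0 with p = s − (tr M)²/3 = -74.333333 and q = −2(tr M)³/27 + (tr M)·s/3 − det M = -160.740741.
Three real roots ⇒ use the trigonometric (Viète) form: r = 2√(−p/3) = 9.955456, φ = arccos(3q/(p·r)) = arccos(0.651632) = 0.861062 rad.
y_k = r·cos(φ/3 − 2πk/3) for k = 0, 1, 2 gives y = 9.548194, -2.333333, -7.214861.
λ_k = y_k + 1.333333 gives λ = 10.8815, -1.0000, -5.8815 (check: the sum is 4.0000 = tr M).

Eigenvalues sorted in increasing order: [-5.8815, -1.0000, 10.8815].


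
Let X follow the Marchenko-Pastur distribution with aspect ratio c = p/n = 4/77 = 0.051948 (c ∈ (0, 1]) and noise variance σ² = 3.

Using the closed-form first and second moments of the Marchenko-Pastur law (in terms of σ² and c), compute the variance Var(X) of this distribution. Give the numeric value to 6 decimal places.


Recall the MP moments m_1 = E[X] = σ² and m_2 = E[X²] = σ⁴ (1 + c).
m_1 = E[X] = σ² = 3, so m_1² = 9.
m_2 = E[X²] = σ⁴ (1 + c) = 9 · (1 + 0.051948) = 9 · 1.051948 = 9.467532.
(Note m_2 − m_1² simplifies to c · σ⁴ = 0.051948 · 9.)

Var(X) = m_2 − m_1² = 9.467532 − 9 = 0.467532.


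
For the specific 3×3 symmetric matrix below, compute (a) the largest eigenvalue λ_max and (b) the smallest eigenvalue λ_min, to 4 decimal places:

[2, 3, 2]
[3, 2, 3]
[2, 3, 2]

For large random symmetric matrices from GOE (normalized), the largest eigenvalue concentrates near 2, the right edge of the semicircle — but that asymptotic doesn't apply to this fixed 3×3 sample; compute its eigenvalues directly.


Since M is real symmetric, all three eigenvalues are real; they are the roots of det(λI − M) = λ³ − (tr M) λ² + s λ − det M, where s is the sum of the principal 2×2 minors.
tr M = 2 + 2 + 2 = 6.
s = (2·2 − 3²) + (2·2 − 2²) + (2·2 − 3²) = -5 + 0 + (-5) = -10.
det M (expand along row 1) = 2·(-5) − 3·0 + 2·5 = 0.
Characteristic polynomial: λ³ − 6λ² − 10λ = 0.
Substitute λ = y + (tr M)/3 = y + 2.000000 to remove the quadratic term: y³ + p·y + q = 0 with p = s − (tr M)²/3 = -22.000000 and q = −2(tr M)³/27 + (tr M)·s/3 − det M = -36.000000.
Three real roots ⇒ use the trigonometric (Viète) form: r = 2√(−p/3) = 5.416026, φ = arccos(3q/(p·r)) = arccos(0.906401) = 0.436112 rad.
y_k = r·cos(φ/3 − 2πk/3) for k = 0, 1, 2 gives y = 5.358899, -2.000000, -3.358899.
λ_k = y_k + 2.000000 gives λ = 7.3589, 0.0000, -1.3589 (check: the sum is 6.0000 = tr M).

Hence λ_max = 7.3589 and λ_min = -1.3589.


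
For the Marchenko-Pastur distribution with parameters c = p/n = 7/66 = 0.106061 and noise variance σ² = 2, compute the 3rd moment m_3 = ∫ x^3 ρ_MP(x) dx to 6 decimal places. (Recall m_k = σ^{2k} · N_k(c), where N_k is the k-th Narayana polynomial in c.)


E[X³] = σ⁶ (1 + 3c + c²) (third MP moment). With σ² = 2 (so σ⁶ = 8) and c = 7/66 = 0.106061: E[X³] = 8 · (1 + 3·0.106061 + (0.106061)²) = 8 · 1.329431.

So E[X^3] = 10.635445.
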